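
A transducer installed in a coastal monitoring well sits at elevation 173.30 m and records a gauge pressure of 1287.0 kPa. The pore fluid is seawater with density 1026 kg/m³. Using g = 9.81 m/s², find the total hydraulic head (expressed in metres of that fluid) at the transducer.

h ≈ 301.17 m

ψ = P/(ρg) = 1287.0×1000 / (1026 × 9.81) = 127.87 m.
h = z + ψ = 173.30 + 127.87 = 301.17 m.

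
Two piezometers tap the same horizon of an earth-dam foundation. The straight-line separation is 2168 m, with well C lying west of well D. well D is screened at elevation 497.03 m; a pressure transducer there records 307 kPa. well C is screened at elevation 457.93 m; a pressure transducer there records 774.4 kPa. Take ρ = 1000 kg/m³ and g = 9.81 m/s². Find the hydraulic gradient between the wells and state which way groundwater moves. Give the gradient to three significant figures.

Pressure head at well D: ψ = P/(ρg) = 307×1000 / (1000 × 9.81) = 31.29 m.
Total head at well D: h = z + ψ = 497.03 + 31.29 = 528.32 m.
Pressure head at well C: ψ = P/(ρg) = 774.4×1000 / (1000 × 9.81) = 78.94 m.
Total head at well C: h = z + ψ = 457.93 + 78.94 = 536.87 m.
Head difference: h(well D) − h(well C) = 528.32 − 536.87 = -8.55 m.
Hydraulic gradient: i = |Δh| / L = 8.55 / 2168 = 0.00394.
Flow is from higher to lower head: from well C toward well D, i.e. toward the east.

i ≈ 0.00394; groundwater flows toward the east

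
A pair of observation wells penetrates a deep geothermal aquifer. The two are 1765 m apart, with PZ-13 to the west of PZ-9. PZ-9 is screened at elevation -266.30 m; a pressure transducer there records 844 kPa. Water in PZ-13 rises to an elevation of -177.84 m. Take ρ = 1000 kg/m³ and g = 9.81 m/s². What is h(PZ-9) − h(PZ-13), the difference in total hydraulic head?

Pressure head at PZ-9: ψ = P/(ρg) = 844×1000 / (1000 × 9.81) = 86.03 m.
Total head at PZ-9: h = z + ψ = -266.30 + 86.03 = -180.27 m.
Total head at PZ-13: h = -177.84 m (water level in the piezometer is the total head).
Head difference: h(PZ-9) − h(PZ-13) = -180.27 − (-177.84) = -2.43 m.

Δh ≈ -2.43 m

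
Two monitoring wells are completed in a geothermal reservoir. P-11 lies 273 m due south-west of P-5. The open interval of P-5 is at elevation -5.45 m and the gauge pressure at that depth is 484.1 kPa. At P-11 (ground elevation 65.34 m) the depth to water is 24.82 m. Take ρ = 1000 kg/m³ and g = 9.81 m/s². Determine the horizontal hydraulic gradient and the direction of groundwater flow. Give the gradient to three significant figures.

Pressure head at P-5: ψ = P/(ρg) = 484.1×1000 / (1000 × 9.81) = 49.35 m.
Total head at P-5: h = z + ψ = -5.45 + 49.35 = 43.90 m.
Total head at P-11: h = 65.34 − 24.82 = 40.52 m.
Head difference: h(P-5) − h(P-11) = 43.90 − 40.52 = 3.38 m.
Hydraulic gradient: i = |Δh| / L = 3.38 / 273 = 0.0124.
Flow is from higher to lower head: from P-5 toward P-11, i.e. toward the south-west.

i ≈ 0.0124; groundwater flows toward the south-west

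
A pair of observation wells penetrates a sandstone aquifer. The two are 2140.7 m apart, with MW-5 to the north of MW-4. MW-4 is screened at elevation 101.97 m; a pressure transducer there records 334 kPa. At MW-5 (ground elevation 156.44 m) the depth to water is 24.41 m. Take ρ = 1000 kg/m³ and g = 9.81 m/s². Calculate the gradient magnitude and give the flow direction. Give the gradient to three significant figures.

i ≈ 0.00186; groundwater flows toward the north

Pressure head at MW-4: ψ = P/(ρg) = 334×1000 / (1000 × 9.81) = 34.05 m.
Total head at MW-4: h = z + ψ = 101.97 + 34.05 = 136.02 m.
Total head at MW-5: h = 156.44 − 24.41 = 132.03 m.
Head difference: h(MW-4) − h(MW-5) = 136.02 − 132.03 = 3.99 m.
Hydraulic gradient: i = |Δh| / L = 3.99 / 2140.7 = 0.00186.
Flow is from higher to lower head: from MW-4 toward MW-5, i.e. toward the north.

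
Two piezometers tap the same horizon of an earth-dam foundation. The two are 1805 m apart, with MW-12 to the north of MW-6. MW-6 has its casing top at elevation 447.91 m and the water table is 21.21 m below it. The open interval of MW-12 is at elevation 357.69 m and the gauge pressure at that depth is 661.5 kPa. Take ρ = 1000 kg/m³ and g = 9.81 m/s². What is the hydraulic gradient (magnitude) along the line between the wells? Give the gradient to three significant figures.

i ≈ 0.000875

Total head at MW-6: h = 447.91 − 21.21 = 426.70 m.
Pressure head at MW-12: ψ = P/(ρg) = 661.5×1000 / (1000 × 9.81) = 67.43 m.
Total head at MW-12: h = z + ψ = 357.69 + 67.43 = 425.12 m.
Head difference: h(MW-6) − h(MW-12) = 426.70 − 425.12 = 1.58 m.
Hydraulic gradient: i = |Δh| / L = 1.58 / 1805 = 0.000875.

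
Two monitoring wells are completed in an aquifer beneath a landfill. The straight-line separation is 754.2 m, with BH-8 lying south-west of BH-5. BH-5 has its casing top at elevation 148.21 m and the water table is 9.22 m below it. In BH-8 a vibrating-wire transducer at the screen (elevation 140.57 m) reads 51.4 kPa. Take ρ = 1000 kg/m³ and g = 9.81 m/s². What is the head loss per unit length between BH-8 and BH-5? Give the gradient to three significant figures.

Total head at BH-5: h = 148.21 − 9.22 = 138.99 m.
Pressure head at BH-8: ψ = P/(ρg) = 51.4×1000 / (1000 × 9.81) = 5.24 m.
Total head at BH-8: h = z + ψ = 140.57 + 5.24 = 145.81 m.
Head difference: h(BH-5) − h(BH-8) = 138.99 − 145.81 = -6.82 m.
Hydraulic gradient: i = |Δh| / L = 6.82 / 754.2 = 0.00904.

i ≈ 0.00904 m/m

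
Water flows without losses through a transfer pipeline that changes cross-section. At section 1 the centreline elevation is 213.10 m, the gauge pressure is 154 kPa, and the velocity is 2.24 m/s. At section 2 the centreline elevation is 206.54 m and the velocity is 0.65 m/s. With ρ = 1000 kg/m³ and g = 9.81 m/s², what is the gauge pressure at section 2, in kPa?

P₂ ≈ 221 kPa

Pressure head at 1: ψ₁ = P₁/(ρg) = 154×1000 / (1000 × 9.81) = 15.70 m.
Velocity heads: v₁²/2g = 2.24²/19.62 = 0.256 m; v₂²/2g = 0.65²/19.62 = 0.022 m.
Total head H = z₁ + ψ₁ + v₁²/2g = 213.10 + 15.70 + 0.256 = 229.06 m.
ψ₂ = H − z₂ − v₂²/2g = 229.06 − 206.54 − 0.022 = 22.50 m.
P₂ = ρgψ₂ = 1000 × 9.81 × 22.50 ≈ 221 kPa.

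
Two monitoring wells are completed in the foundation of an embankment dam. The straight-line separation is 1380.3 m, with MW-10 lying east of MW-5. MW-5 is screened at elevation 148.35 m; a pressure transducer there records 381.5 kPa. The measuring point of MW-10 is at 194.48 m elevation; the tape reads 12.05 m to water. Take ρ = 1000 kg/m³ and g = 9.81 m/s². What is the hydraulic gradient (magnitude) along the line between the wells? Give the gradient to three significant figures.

Pressure head at MW-5: ψ = P/(ρg) = 381.5×1000 / (1000 × 9.81) = 38.89 m.
Total head at MW-5: h = z + ψ = 148.35 + 38.89 = 187.24 m.
Total head at MW-10: h = 194.48 − 12.05 = 182.43 m.
Head difference: h(MW-5) − h(MW-10) = 187.24 − 182.43 = 4.81 m.
Hydraulic gradient: i = |Δh| / L = 4.81 / 1380.3 = 0.00348.

i ≈ 0.00348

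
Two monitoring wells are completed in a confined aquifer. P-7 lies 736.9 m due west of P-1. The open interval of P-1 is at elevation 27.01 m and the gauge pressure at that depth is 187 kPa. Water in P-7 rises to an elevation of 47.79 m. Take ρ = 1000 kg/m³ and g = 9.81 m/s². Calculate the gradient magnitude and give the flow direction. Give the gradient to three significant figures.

i ≈ 0.00233; groundwater flows toward the east

Pressure head at P-1: ψ = P/(ρg) = 187×1000 / (1000 × 9.81) = 19.06 m.
Total head at P-1: h = z + ψ = 27.01 + 19.06 = 46.07 m.
Total head at P-7: h = 47.79 m (water level in the piezometer is the total head).
Head difference: h(P-1) − h(P-7) = 46.07 − 47.79 = -1.72 m.
Hydraulic gradient: i = |Δh| / L = 1.72 / 736.9 = 0.00233.
Flow is from higher to lower head: from P-7 toward P-1, i.e. toward the east.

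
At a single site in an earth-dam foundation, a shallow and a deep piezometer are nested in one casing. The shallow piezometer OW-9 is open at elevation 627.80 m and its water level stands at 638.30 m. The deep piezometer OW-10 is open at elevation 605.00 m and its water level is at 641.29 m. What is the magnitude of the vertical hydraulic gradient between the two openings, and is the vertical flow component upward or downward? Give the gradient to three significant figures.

|i_v| ≈ 0.131; vertical flow is upward

Total head at OW-9: h = 638.30 m (water level in the standpipe).
Total head at OW-10: h = 641.29 m.
Δh = h(OW-9) − h(OW-10) = 638.30 − 641.29 = -2.99 m.
Vertical separation Δz = 627.80 − 605.00 = 22.80 m.
|i_v| = |Δh| / Δz = 2.99 / 22.80 = 0.131.
Head is higher in the deep piezometer, so vertical flow is upward (discharge condition).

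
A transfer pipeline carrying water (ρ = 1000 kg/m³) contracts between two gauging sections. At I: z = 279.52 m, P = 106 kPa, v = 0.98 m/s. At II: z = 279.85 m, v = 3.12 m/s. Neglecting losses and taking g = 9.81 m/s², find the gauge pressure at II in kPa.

Pressure head at I: ψ₁ = P₁/(ρg) = 106×1000 / (1000 × 9.81) = 10.81 m.
Velocity heads: v₁²/2g = 0.98²/19.62 = 0.049 m; v₂²/2g = 3.12²/19.62 = 0.496 m.
Total head H = z₁ + ψ₁ + v₁²/2g = 279.52 + 10.81 + 0.049 = 290.38 m.
ψ₂ = H − z₂ − v₂²/2g = 290.38 − 279.85 − 0.496 = 10.03 m.
P₂ = ρgψ₂ = 1000 × 9.81 × 10.03 ≈ 98.4 kPa.

P₂ ≈ 98.4 kPa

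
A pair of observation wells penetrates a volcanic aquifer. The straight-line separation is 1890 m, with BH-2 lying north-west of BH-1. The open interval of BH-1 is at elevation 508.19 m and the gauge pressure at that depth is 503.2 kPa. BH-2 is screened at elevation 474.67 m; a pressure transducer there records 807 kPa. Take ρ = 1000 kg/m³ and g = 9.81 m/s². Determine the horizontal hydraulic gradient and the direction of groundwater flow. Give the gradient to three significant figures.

Pressure head at BH-1: ψ = P/(ρg) = 503.2×1000 / (1000 × 9.81) = 51.29 m.
Total head at BH-1: h = z + ψ = 508.19 + 51.29 = 559.48 m.
Pressure head at BH-2: ψ = P/(ρg) = 807×1000 / (1000 × 9.81) = 82.26 m.
Total head at BH-2: h = z + ψ = 474.67 + 82.26 = 556.93 m.
Head difference: h(BH-1) − h(BH-2) = 559.48 − 556.93 = 2.55 m.
Hydraulic gradient: i = |Δh| / L = 2.55 / 1890 = 0.00135.
Flow is from higher to lower head: from BH-1 toward BH-2, i.e. toward the north-west.

i ≈ 0.00135; groundwater flows toward the north-west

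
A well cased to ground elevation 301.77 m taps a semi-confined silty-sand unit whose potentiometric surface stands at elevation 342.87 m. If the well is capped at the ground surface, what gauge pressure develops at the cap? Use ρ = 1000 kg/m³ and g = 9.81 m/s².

Head above the cap: Δh = 342.87 − 301.77 = 41.10 m.
P = ρgΔh = 1000 × 9.81 × 41.10 = 403191 Pa ≈ 403 kPa.

P ≈ 403 kPa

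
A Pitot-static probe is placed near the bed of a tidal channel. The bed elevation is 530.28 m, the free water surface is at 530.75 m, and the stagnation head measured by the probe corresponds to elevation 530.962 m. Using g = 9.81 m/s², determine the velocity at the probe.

v ≈ 2.04 m/s

Near the bed, under hydrostatic conditions, the piezometric head (z + ψ) equals the free-surface elevation, 530.75 m.
Velocity head = total − piezometric = 530.962 − 530.75 = 0.212 m.
v = √(2g·h_v) = √(2 × 9.81 × 0.212) = 2.04 m/s.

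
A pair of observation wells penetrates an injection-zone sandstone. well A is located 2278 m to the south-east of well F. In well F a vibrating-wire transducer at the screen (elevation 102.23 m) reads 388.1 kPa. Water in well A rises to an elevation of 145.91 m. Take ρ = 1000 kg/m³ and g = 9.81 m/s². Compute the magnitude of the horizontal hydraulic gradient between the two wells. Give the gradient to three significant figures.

i ≈ 0.00181

Pressure head at well F: ψ = P/(ρg) = 388.1×1000 / (1000 × 9.81) = 39.56 m.
Total head at well F: h = z + ψ = 102.23 + 39.56 = 141.79 m.
Total head at well A: h = 145.91 m (water level in the piezometer is the total head).
Head difference: h(well F) − h(well A) = 141.79 − 145.91 = -4.12 m.
Hydraulic gradient: i = |Δh| / L = 4.12 / 2278 = 0.00181.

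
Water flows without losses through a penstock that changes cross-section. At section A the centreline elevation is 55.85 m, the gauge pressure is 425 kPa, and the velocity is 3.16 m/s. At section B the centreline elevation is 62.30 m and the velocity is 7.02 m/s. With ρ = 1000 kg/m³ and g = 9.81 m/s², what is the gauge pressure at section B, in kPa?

P₂ ≈ 342 kPa

Pressure head at A: ψ₁ = P₁/(ρg) = 425×1000 / (1000 × 9.81) = 43.32 m.
Velocity heads: v₁²/2g = 3.16²/19.62 = 0.509 m; v₂²/2g = 7.02²/19.62 = 2.512 m.
Total head H = z₁ + ψ₁ + v₁²/2g = 55.85 + 43.32 + 0.509 = 99.68 m.
ψ₂ = H − z₂ − v₂²/2g = 99.68 − 62.30 − 2.512 = 34.87 m.
P₂ = ρgψ₂ = 1000 × 9.81 × 34.87 ≈ 342 kPa.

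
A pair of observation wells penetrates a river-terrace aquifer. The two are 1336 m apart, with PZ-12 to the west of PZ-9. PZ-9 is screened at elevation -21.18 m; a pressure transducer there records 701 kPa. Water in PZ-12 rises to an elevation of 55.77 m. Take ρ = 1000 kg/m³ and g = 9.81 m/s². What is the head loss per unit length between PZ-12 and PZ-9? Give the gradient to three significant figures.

Pressure head at PZ-9: ψ = P/(ρg) = 701×1000 / (1000 × 9.81) = 71.46 m.
Total head at PZ-9: h = z + ψ = -21.18 + 71.46 = 50.28 m.
Total head at PZ-12: h = 55.77 m (water level in the piezometer is the total head).
Head difference: h(PZ-9) − h(PZ-12) = 50.28 − 55.77 = -5.49 m.
Hydraulic gradient: i = |Δh| / L = 5.49 / 1336 = 0.00411.

i ≈ 0.00411 m/m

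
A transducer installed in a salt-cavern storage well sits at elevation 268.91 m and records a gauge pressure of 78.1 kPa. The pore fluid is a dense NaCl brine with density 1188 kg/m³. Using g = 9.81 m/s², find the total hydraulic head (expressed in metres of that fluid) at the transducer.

h ≈ 275.61 m

ψ = P/(ρg) = 78.1×1000 / (1188 × 9.81) = 6.70 m.
h = z + ψ = 268.91 + 6.70 = 275.61 m.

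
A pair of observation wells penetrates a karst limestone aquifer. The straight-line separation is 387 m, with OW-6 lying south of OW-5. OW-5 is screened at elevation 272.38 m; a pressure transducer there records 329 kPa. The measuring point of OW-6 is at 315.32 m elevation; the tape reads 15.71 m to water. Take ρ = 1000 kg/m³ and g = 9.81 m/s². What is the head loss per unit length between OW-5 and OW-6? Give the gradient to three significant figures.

Pressure head at OW-5: ψ = P/(ρg) = 329×1000 / (1000 × 9.81) = 33.54 m.
Total head at OW-5: h = z + ψ = 272.38 + 33.54 = 305.92 m.
Total head at OW-6: h = 315.32 − 15.71 = 299.61 m.
Head difference: h(OW-5) − h(OW-6) = 305.92 − 299.61 = 6.31 m.
Hydraulic gradient: i = |Δh| / L = 6.31 / 387 = 0.0163.

i ≈ 0.0163 m/m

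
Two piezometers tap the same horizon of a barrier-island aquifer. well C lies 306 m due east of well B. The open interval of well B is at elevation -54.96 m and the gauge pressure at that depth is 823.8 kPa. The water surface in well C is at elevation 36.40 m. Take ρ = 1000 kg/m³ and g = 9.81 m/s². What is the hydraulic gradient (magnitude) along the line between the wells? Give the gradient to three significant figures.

Pressure head at well B: ψ = P/(ρg) = 823.8×1000 / (1000 × 9.81) = 83.98 m.
Total head at well B: h = z + ψ = -54.96 + 83.98 = 29.02 m.
Total head at well C: h = 36.40 m (water level in the piezometer is the total head).
Head difference: h(well B) − h(well C) = 29.02 − 36.40 = -7.38 m.
Hydraulic gradient: i = |Δh| / L = 7.38 / 306 = 0.0241.

i ≈ 0.0241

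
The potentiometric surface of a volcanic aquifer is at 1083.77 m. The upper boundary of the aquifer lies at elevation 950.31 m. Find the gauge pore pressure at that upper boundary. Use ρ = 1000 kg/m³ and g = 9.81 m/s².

P ≈ 1310 kPa

Pressure head at the aquifer top: ψ = h − z = 1083.77 − 950.31 = 133.46 m.
P = ρgψ = 1000 × 9.81 × 133.46 = 1309243 Pa ≈ 1310 kPa.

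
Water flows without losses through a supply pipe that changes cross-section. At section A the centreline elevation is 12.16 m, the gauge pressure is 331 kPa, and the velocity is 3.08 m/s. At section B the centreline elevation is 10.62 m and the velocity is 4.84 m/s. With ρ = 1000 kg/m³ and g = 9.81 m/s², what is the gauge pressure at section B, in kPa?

Pressure head at A: ψ₁ = P₁/(ρg) = 331×1000 / (1000 × 9.81) = 33.74 m.
Velocity heads: v₁²/2g = 3.08²/19.62 = 0.484 m; v₂²/2g = 4.84²/19.62 = 1.194 m.
Total head H = z₁ + ψ₁ + v₁²/2g = 12.16 + 33.74 + 0.484 = 46.38 m.
ψ₂ = H − z₂ − v₂²/2g = 46.38 − 10.62 − 1.194 = 34.57 m.
P₂ = ρgψ₂ = 1000 × 9.81 × 34.57 ≈ 339 kPa.

P₂ ≈ 339 kPa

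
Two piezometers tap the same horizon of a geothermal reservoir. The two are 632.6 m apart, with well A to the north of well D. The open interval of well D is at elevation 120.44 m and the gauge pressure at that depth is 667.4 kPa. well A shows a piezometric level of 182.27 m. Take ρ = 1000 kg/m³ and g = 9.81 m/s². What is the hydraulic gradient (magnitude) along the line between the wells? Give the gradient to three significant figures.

i ≈ 0.00980

Pressure head at well D: ψ = P/(ρg) = 667.4×1000 / (1000 × 9.81) = 68.03 m.
Total head at well D: h = z + ψ = 120.44 + 68.03 = 188.47 m.
Total head at well A: h = 182.27 m (water level in the piezometer is the total head).
Head difference: h(well D) − h(well A) = 188.47 − 182.27 = 6.20 m.
Hydraulic gradient: i = |Δh| / L = 6.20 / 632.6 = 0.00980.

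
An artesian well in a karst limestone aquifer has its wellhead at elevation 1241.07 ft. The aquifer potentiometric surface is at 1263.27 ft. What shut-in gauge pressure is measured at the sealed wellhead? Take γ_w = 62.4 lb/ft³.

P ≈ 9.62 psi

Head above the cap: Δh = 1263.27 − 1241.07 = 22.20 ft.
P = γΔh/144 = 62.4 × 22.20 / 144 = 9.62 psi.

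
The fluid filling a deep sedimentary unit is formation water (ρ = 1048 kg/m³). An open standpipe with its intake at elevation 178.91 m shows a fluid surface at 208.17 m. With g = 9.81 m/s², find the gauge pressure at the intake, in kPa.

P ≈ 301 kPa

Pressure head ψ = h − z = 208.17 − 178.91 = 29.26 m.
P = ρgψ = 1048 × 9.81 × 29.26 = 300819 Pa ≈ 301 kPa.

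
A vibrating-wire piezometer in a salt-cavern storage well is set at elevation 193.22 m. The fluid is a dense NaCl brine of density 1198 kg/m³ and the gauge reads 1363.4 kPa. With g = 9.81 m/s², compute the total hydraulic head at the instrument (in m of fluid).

ψ = P/(ρg) = 1363.4×1000 / (1198 × 9.81) = 116.01 m.
h = z + ψ = 193.22 + 116.01 = 309.23 m.

h ≈ 309.23 m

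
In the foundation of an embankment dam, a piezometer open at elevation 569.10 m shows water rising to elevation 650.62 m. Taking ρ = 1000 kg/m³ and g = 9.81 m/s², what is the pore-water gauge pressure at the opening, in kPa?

P ≈ 800 kPa

Pressure head ψ = h − z = 650.62 − 569.10 = 81.52 m.
P = ρgψ = 1000 × 9.81 × 81.52 = 799711 Pa ≈ 800 kPa.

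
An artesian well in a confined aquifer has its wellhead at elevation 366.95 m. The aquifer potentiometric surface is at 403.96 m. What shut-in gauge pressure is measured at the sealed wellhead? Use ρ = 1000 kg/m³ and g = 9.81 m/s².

Head above the cap: Δh = 403.96 − 366.95 = 37.01 m.
P = ρgΔh = 1000 × 9.81 × 37.01 = 363068 Pa ≈ 363 kPa.

P ≈ 363 kPa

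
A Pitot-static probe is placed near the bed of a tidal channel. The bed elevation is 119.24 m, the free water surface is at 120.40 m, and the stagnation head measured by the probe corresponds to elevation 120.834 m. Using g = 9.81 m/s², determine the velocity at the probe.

Near the bed, under hydrostatic conditions, the piezometric head (z + ψ) equals the free-surface elevation, 120.40 m.
Velocity head = total − piezometric = 120.834 − 120.40 = 0.434 m.
v = √(2g·h_v) = √(2 × 9.81 × 0.434) = 2.92 m/s.

v ≈ 2.92 m/s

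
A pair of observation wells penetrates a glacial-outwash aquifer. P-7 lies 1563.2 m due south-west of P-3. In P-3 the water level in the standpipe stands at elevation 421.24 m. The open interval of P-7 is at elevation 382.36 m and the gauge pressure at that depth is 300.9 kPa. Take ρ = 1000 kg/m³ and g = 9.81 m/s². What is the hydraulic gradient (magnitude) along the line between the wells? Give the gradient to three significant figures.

Total head at P-3: h = 421.24 m (water level in the piezometer is the total head).
Pressure head at P-7: ψ = P/(ρg) = 300.9×1000 / (1000 × 9.81) = 30.67 m.
Total head at P-7: h = z + ψ = 382.36 + 30.67 = 413.03 m.
Head difference: h(P-3) − h(P-7) = 421.24 − 413.03 = 8.21 m.
Hydraulic gradient: i = |Δh| / L = 8.21 / 1563.2 = 0.00525.

i ≈ 0.00525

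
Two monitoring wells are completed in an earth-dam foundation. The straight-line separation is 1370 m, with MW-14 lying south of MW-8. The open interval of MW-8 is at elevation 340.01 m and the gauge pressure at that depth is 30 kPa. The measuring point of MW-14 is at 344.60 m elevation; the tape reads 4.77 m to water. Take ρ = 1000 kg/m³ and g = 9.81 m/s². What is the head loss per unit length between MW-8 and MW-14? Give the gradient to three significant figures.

Pressure head at MW-8: ψ = P/(ρg) = 30×1000 / (1000 × 9.81) = 3.06 m.
Total head at MW-8: h = z + ψ = 340.01 + 3.06 = 343.07 m.
Total head at MW-14: h = 344.60 − 4.77 = 339.83 m.
Head difference: h(MW-8) − h(MW-14) = 343.07 − 339.83 = 3.24 m.
Hydraulic gradient: i = |Δh| / L = 3.24 / 1370 = 0.00236.

i ≈ 0.00236 m/m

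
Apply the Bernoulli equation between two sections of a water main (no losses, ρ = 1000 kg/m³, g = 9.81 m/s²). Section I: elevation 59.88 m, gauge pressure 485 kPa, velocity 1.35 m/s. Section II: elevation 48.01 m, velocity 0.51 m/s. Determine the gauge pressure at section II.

Pressure head at I: ψ₁ = P₁/(ρg) = 485×1000 / (1000 × 9.81) = 49.44 m.
Velocity heads: v₁²/2g = 1.35²/19.62 = 0.093 m; v₂²/2g = 0.51²/19.62 = 0.013 m.
Total head H = z₁ + ψ₁ + v₁²/2g = 59.88 + 49.44 + 0.093 = 109.41 m.
ψ₂ = H − z₂ − v₂²/2g = 109.41 − 48.01 − 0.013 = 61.39 m.
P₂ = ρgψ₂ = 1000 × 9.81 × 61.39 ≈ 602 kPa.

P₂ ≈ 602 kPa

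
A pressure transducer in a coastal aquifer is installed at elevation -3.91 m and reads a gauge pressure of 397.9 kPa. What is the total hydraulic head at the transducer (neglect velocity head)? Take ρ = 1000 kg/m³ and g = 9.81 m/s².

h ≈ 36.65 m

ψ = P/(ρg) = 397.9×1000 / (1000 × 9.81) = 40.56 m.
h = z + ψ = -3.91 + 40.56 = 36.65 m.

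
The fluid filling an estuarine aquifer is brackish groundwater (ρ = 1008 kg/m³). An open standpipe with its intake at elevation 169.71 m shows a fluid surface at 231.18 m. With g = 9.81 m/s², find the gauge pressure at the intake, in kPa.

P ≈ 608 kPa

Pressure head ψ = h − z = 231.18 − 169.71 = 61.47 m.
P = ρgψ = 1008 × 9.81 × 61.47 = 607845 Pa ≈ 608 kPa.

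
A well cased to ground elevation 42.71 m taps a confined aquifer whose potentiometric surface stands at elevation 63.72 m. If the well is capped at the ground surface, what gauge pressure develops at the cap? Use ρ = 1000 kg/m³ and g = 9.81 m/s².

P ≈ 206 kPa

Head above the cap: Δh = 63.72 − 42.71 = 21.01 m.
P = ρgΔh = 1000 × 9.81 × 21.01 = 206108 Pa ≈ 206 kPa.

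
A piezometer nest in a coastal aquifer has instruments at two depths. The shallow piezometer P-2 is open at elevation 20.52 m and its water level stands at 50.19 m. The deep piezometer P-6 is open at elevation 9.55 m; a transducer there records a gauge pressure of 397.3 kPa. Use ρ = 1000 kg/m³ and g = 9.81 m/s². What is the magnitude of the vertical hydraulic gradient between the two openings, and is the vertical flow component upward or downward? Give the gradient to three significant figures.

Total head at P-2: h = 50.19 m (water level in the standpipe).
Pressure head at P-6: ψ = P/(ρg) = 397.3×1000 / (1000 × 9.81) = 40.50 m.
Total head at P-6: h = z + ψ = 9.55 + 40.50 = 50.05 m.
Δh = h(P-2) − h(P-6) = 50.19 − 50.05 = 0.14 m.
Vertical separation Δz = 20.52 − 9.55 = 10.97 m.
|i_v| = |Δh| / Δz = 0.14 / 10.97 = 0.0128.
Head is higher in the shallow piezometer, so vertical flow is downward (recharge condition).

|i_v| ≈ 0.0128; vertical flow is downward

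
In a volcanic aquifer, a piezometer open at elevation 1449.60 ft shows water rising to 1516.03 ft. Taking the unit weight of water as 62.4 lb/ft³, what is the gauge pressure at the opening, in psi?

P ≈ 28.8 psi

Pressure head ψ = h − z = 1516.03 − 1449.60 = 66.43 ft.
P = γ·ψ / 144 = 62.4 × 66.43 / 144 = 28.8 psi.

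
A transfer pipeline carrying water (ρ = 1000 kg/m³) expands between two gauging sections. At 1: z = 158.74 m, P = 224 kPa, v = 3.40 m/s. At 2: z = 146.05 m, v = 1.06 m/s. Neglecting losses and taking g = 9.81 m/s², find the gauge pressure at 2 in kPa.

P₂ ≈ 354 kPa

Pressure head at 1: ψ₁ = P₁/(ρg) = 224×1000 / (1000 × 9.81) = 22.83 m.
Velocity heads: v₁²/2g = 3.40²/19.62 = 0.589 m; v₂²/2g = 1.06²/19.62 = 0.057 m.
Total head H = z₁ + ψ₁ + v₁²/2g = 158.74 + 22.83 + 0.589 = 182.16 m.
ψ₂ = H − z₂ − v₂²/2g = 182.16 − 146.05 − 0.057 = 36.05 m.
P₂ = ρgψ₂ = 1000 × 9.81 × 36.05 ≈ 354 kPa.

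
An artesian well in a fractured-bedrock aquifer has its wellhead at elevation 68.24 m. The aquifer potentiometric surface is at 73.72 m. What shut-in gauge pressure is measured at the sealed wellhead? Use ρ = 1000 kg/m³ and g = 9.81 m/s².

P ≈ 53.8 kPa

Head above the cap: Δh = 73.72 − 68.24 = 5.48 m.
P = ρgΔh = 1000 × 9.81 × 5.48 = 53759 Pa ≈ 53.8 kPa.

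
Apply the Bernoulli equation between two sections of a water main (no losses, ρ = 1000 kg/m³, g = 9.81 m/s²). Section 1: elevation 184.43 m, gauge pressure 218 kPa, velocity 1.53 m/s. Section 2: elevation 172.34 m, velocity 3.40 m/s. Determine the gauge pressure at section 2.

Pressure head at 1: ψ₁ = P₁/(ρg) = 218×1000 / (1000 × 9.81) = 22.22 m.
Velocity heads: v₁²/2g = 1.53²/19.62 = 0.119 m; v₂²/2g = 3.40²/19.62 = 0.589 m.
Total head H = z₁ + ψ₁ + v₁²/2g = 184.43 + 22.22 + 0.119 = 206.77 m.
ψ₂ = H − z₂ − v₂²/2g = 206.77 − 172.34 − 0.589 = 33.84 m.
P₂ = ρgψ₂ = 1000 × 9.81 × 33.84 ≈ 332 kPa.

P₂ ≈ 332 kPa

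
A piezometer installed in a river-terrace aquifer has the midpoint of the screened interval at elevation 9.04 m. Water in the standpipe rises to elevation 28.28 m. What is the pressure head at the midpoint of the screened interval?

ψ ≈ 19.24 m

Total head h = 28.28 m (the water-surface elevation in the piezometer).
Pressure head ψ = h − z = 28.28 − 9.04 = 19.24 m.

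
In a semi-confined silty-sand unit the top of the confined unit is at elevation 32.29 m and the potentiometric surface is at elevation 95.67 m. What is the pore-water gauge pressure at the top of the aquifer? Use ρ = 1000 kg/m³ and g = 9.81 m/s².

P ≈ 622 kPa

Pressure head at the aquifer top: ψ = h − z = 95.67 − 32.29 = 63.38 m.
P = ρgψ = 1000 × 9.81 × 63.38 = 621758 Pa ≈ 622 kPa.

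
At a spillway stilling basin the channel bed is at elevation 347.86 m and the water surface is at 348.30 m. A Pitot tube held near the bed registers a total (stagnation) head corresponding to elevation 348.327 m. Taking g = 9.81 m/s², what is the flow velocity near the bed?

v ≈ 0.728 m/s

Near the bed, under hydrostatic conditions, the piezometric head (z + ψ) equals the free-surface elevation, 348.30 m.
Velocity head = total − piezometric = 348.327 − 348.30 = 0.027 m.
v = √(2g·h_v) = √(2 × 9.81 × 0.027) = 0.728 m/s.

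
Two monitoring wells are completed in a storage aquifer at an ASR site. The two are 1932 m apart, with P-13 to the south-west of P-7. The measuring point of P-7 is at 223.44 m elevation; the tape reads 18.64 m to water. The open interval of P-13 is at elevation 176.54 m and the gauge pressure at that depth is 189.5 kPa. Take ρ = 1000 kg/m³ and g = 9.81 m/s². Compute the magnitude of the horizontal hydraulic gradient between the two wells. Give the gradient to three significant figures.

i ≈ 0.00463

Total head at P-7: h = 223.44 − 18.64 = 204.80 m.
Pressure head at P-13: ψ = P/(ρg) = 189.5×1000 / (1000 × 9.81) = 19.32 m.
Total head at P-13: h = z + ψ = 176.54 + 19.32 = 195.86 m.
Head difference: h(P-7) − h(P-13) = 204.80 − 195.86 = 8.94 m.
Hydraulic gradient: i = |Δh| / L = 8.94 / 1932 = 0.00463.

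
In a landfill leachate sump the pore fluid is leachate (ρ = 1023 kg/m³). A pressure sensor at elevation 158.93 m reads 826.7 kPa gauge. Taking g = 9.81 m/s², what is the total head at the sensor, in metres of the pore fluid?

h ≈ 241.31 m

ψ = P/(ρg) = 826.7×1000 / (1023 × 9.81) = 82.38 m.
h = z + ψ = 158.93 + 82.38 = 241.31 m.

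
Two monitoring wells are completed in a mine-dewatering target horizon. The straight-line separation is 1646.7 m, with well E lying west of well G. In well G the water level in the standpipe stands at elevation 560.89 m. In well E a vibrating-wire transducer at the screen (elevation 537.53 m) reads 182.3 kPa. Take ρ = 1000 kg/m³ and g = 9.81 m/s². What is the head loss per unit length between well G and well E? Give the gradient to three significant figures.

i ≈ 0.00290 m/m

Total head at well G: h = 560.89 m (water level in the piezometer is the total head).
Pressure head at well E: ψ = P/(ρg) = 182.3×1000 / (1000 × 9.81) = 18.58 m.
Total head at well E: h = z + ψ = 537.53 + 18.58 = 556.11 m.
Head difference: h(well G) − h(well E) = 560.89 − 556.11 = 4.78 m.
Hydraulic gradient: i = |Δh| / L = 4.78 / 1646.7 = 0.00290.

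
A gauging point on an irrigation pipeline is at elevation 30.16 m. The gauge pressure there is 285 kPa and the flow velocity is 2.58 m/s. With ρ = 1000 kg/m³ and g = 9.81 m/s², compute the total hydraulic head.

h ≈ 59.55 m

Pressure head ψ = P/(ρg) = 285×1000 / (1000 × 9.81) = 29.05 m.
Velocity head = v²/(2g) = 2.58² / (2 × 9.81) = 0.339 m.
h = z + ψ + v²/(2g) = 30.16 + 29.05 + 0.339 = 59.55 m.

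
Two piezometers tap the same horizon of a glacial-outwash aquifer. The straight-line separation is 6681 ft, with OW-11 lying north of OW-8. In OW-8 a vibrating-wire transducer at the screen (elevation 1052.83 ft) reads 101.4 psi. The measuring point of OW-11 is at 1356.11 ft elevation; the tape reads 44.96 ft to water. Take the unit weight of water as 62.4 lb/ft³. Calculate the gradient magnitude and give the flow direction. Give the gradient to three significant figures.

i ≈ 0.00364; groundwater flows toward the south

Pressure head at OW-8: ψ = 144·P/γ = 144 × 101.4 / 62.4 = 234.00 ft.
Total head at OW-8: h = z + ψ = 1052.83 + 234.00 = 1286.83 ft.
Total head at OW-11: h = 1356.11 − 44.96 = 1311.15 ft.
Head difference: h(OW-8) − h(OW-11) = 1286.83 − 1311.15 = -24.32 ft.
Hydraulic gradient: i = |Δh| / L = 24.32 / 6681 = 0.00364.
Flow is from higher to lower head: from OW-11 toward OW-8, i.e. toward the south.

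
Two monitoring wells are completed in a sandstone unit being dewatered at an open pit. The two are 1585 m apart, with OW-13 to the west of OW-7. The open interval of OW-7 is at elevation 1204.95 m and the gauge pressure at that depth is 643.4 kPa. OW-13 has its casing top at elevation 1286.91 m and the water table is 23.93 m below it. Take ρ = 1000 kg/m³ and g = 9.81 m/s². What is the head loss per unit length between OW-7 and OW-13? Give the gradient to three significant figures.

i ≈ 0.00477 m/m

Pressure head at OW-7: ψ = P/(ρg) = 643.4×1000 / (1000 × 9.81) = 65.59 m.
Total head at OW-7: h = z + ψ = 1204.95 + 65.59 = 1270.54 m.
Total head at OW-13: h = 1286.91 − 23.93 = 1262.98 m.
Head difference: h(OW-7) − h(OW-13) = 1270.54 − 1262.98 = 7.56 m.
Hydraulic gradient: i = |Δh| / L = 7.56 / 1585 = 0.00477.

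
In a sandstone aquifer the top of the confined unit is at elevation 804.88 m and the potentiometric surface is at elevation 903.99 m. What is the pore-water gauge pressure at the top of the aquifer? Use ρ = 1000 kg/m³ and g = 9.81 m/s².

P ≈ 972 kPa

Pressure head at the aquifer top: ψ = h − z = 903.99 − 804.88 = 99.11 m.
P = ρgψ = 1000 × 9.81 × 99.11 = 972269 Pa ≈ 972 kPa.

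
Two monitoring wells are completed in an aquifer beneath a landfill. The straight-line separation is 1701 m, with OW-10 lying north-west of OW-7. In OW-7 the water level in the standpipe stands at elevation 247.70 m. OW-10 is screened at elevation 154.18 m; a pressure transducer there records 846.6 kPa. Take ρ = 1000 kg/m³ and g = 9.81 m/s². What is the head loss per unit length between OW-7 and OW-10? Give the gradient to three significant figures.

Total head at OW-7: h = 247.70 m (water level in the piezometer is the total head).
Pressure head at OW-10: ψ = P/(ρg) = 846.6×1000 / (1000 × 9.81) = 86.30 m.
Total head at OW-10: h = z + ψ = 154.18 + 86.30 = 240.48 m.
Head difference: h(OW-7) − h(OW-10) = 247.70 − 240.48 = 7.22 m.
Hydraulic gradient: i = |Δh| / L = 7.22 / 1701 = 0.00424.

i ≈ 0.00424 m/m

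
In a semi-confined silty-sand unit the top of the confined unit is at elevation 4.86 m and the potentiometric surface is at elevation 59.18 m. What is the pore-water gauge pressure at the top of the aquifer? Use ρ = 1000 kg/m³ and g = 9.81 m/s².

Pressure head at the aquifer top: ψ = h − z = 59.18 − 4.86 = 54.32 m.
P = ρgψ = 1000 × 9.81 × 54.32 = 532879 Pa ≈ 533 kPa.

P ≈ 533 kPa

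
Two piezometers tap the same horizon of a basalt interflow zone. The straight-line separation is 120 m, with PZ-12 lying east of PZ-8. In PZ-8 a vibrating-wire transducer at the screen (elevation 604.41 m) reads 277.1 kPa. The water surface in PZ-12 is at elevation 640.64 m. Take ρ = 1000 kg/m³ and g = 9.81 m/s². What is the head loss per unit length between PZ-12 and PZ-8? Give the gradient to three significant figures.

Pressure head at PZ-8: ψ = P/(ρg) = 277.1×1000 / (1000 × 9.81) = 28.25 m.
Total head at PZ-8: h = z + ψ = 604.41 + 28.25 = 632.66 m.
Total head at PZ-12: h = 640.64 m (water level in the piezometer is the total head).
Head difference: h(PZ-8) − h(PZ-12) = 632.66 − 640.64 = -7.98 m.
Hydraulic gradient: i = |Δh| / L = 7.98 / 120 = 0.0665.

i ≈ 0.0665 m/m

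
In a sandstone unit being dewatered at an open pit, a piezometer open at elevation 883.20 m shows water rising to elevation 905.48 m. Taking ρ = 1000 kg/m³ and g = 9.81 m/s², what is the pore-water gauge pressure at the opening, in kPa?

Pressure head ψ = h − z = 905.48 − 883.20 = 22.28 m.
P = ρgψ = 1000 × 9.81 × 22.28 = 218567 Pa ≈ 219 kPa.

P ≈ 219 kPa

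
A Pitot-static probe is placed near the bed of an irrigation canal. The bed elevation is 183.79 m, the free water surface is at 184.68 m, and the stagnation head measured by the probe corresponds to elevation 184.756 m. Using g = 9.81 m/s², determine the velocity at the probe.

Near the bed, under hydrostatic conditions, the piezometric head (z + ψ) equals the free-surface elevation, 184.68 m.
Velocity head = total − piezometric = 184.756 − 184.68 = 0.076 m.
v = √(2g·h_v) = √(2 × 9.81 × 0.076) = 1.22 m/s.

v ≈ 1.22 m/s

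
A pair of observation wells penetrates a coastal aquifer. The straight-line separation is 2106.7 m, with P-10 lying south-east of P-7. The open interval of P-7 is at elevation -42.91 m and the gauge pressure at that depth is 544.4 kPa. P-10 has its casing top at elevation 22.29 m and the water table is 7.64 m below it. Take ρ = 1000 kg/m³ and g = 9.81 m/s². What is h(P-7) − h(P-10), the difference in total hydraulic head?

Pressure head at P-7: ψ = P/(ρg) = 544.4×1000 / (1000 × 9.81) = 55.49 m.
Total head at P-7: h = z + ψ = -42.91 + 55.49 = 12.58 m.
Total head at P-10: h = 22.29 − 7.64 = 14.65 m.
Head difference: h(P-7) − h(P-10) = 12.58 − 14.65 = -2.07 m.

Δh ≈ -2.07 m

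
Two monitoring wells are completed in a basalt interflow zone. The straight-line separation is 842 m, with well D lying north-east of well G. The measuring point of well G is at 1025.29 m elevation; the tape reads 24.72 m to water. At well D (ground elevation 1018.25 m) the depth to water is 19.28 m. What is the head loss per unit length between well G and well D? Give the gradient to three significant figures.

Total head at well G: h = 1025.29 − 24.72 = 1000.57 m.
Total head at well D: h = 1018.25 − 19.28 = 998.97 m.
Head difference: h(well G) − h(well D) = 1000.57 − 998.97 = 1.60 m.
Hydraulic gradient: i = |Δh| / L = 1.60 / 842 = 0.00190.

i ≈ 0.00190 m/m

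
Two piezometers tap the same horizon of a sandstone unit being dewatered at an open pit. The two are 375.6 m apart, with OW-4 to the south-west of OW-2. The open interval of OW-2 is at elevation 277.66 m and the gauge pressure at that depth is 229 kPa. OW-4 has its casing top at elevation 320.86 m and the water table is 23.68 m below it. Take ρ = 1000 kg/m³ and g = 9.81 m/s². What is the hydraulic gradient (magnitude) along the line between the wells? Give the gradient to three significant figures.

i ≈ 0.0102

Pressure head at OW-2: ψ = P/(ρg) = 229×1000 / (1000 × 9.81) = 23.34 m.
Total head at OW-2: h = z + ψ = 277.66 + 23.34 = 301.00 m.
Total head at OW-4: h = 320.86 − 23.68 = 297.18 m.
Head difference: h(OW-2) − h(OW-4) = 301.00 − 297.18 = 3.82 m.
Hydraulic gradient: i = |Δh| / L = 3.82 / 375.6 = 0.0102.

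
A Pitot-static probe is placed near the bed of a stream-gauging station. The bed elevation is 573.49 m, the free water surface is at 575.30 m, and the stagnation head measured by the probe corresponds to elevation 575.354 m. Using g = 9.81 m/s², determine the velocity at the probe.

Near the bed, under hydrostatic conditions, the piezometric head (z + ψ) equals the free-surface elevation, 575.30 m.
Velocity head = total − piezometric = 575.354 − 575.30 = 0.054 m.
v = √(2g·h_v) = √(2 × 9.81 × 0.054) = 1.03 m/s.

v ≈ 1.03 m/s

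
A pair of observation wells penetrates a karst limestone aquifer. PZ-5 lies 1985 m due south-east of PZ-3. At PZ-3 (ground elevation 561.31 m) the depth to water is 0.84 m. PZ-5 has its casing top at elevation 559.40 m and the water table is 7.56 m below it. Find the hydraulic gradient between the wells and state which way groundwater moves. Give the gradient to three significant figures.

Total head at PZ-3: h = 561.31 − 0.84 = 560.47 m.
Total head at PZ-5: h = 559.40 − 7.56 = 551.84 m.
Head difference: h(PZ-3) − h(PZ-5) = 560.47 − 551.84 = 8.63 m.
Hydraulic gradient: i = |Δh| / L = 8.63 / 1985 = 0.00435.
Flow is from higher to lower head: from PZ-3 toward PZ-5, i.e. toward the south-east.

i ≈ 0.00435; groundwater flows toward the south-east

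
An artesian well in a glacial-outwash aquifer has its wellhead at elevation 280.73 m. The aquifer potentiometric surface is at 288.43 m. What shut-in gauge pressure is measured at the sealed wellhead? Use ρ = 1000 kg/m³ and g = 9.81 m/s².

Head above the cap: Δh = 288.43 − 280.73 = 7.70 m.
P = ρgΔh = 1000 × 9.81 × 7.70 = 75537 Pa ≈ 75.5 kPa.

P ≈ 75.5 kPa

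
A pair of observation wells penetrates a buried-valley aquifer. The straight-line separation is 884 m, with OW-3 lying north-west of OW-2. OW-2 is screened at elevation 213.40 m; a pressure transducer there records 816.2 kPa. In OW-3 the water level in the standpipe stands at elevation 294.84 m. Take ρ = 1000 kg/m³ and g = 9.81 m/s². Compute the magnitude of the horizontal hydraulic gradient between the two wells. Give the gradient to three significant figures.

i ≈ 0.00199

Pressure head at OW-2: ψ = P/(ρg) = 816.2×1000 / (1000 × 9.81) = 83.20 m.
Total head at OW-2: h = z + ψ = 213.40 + 83.20 = 296.60 m.
Total head at OW-3: h = 294.84 m (water level in the piezometer is the total head).
Head difference: h(OW-2) − h(OW-3) = 296.60 − 294.84 = 1.76 m.
Hydraulic gradient: i = |Δh| / L = 1.76 / 884 = 0.00199.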